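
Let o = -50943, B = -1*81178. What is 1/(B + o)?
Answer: -1/132121 ≈ -7.5688e-6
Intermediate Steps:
B = -81178
1/(B + o) = 1/(-81178 - 50943) = 1/(-132121) = -1/132121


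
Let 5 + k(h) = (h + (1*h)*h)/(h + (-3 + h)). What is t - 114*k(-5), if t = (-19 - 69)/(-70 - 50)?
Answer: 145493/195 ≈ 746.12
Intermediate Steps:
t = 11/15 (t = -88/(-120) = -88*(-1/120) = 11/15 ≈ 0.73333)
k(h) = -5 + (h + h²)/(-3 + 2*h) (k(h) = -5 + (h + (1*h)*h)/(h + (-3 + h)) = -5 + (h + h*h)/(-3 + 2*h) = -5 + (h + h²)/(-3 + 2*h))
t - 114*k(-5) = 11/15 - 114*(15 + (-5)² - 9*(-5))/(-3 + 2*(-5)) = 11/15 - 114*(15 + 25 + 45)/(-3 - 10) = 11/15 - 114*85/(-13) = 11/15 - (-114)*85/13 = 11/15 - 114*(-85/13) = 11/15 + 9690/13 = 145493/195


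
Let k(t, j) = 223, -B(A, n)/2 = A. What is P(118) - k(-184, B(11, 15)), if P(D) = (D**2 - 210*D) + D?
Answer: -10961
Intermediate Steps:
B(A, n) = -2*A
P(D) = D**2 - 209*D
P(118) - k(-184, B(11, 15)) = 118*(-209 + 118) - 1*223 = 118*(-91) - 223 = -10738 - 223 = -10961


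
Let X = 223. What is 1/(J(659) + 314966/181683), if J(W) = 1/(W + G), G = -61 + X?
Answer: 149161743/258768769 ≈ 0.57643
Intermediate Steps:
G = 162 (G = -61 + 223 = 162)
J(W) = 1/(162 + W) (J(W) = 1/(W + 162) = 1/(162 + W))
1/(J(659) + 314966/181683) = 1/(1/(162 + 659) + 314966/181683) = 1/(1/821 + 314966*(1/181683)) = 1/(1/821 + 314966/181683) = 1/(258768769/149161743) = 149161743/258768769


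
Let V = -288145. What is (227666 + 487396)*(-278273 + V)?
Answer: -405023987916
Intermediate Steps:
(227666 + 487396)*(-278273 + V) = (227666 + 487396)*(-278273 - 288145) = 715062*(-566418) = -405023987916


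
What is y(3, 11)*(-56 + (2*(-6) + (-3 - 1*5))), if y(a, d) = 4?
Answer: -304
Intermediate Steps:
y(3, 11)*(-56 + (2*(-6) + (-3 - 1*5))) = 4*(-56 + (2*(-6) + (-3 - 1*5))) = 4*(-56 + (-12 + (-3 - 5))) = 4*(-56 + (-12 - 8)) = 4*(-56 - 20) = 4*(-76) = -304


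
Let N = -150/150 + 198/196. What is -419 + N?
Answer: -41061/98 ≈ -418.99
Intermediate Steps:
N = 1/98 (N = -150*1/150 + 198*(1/196) = -1 + 99/98 = 1/98 ≈ 0.010204)
-419 + N = -419 + 1/98 = -41061/98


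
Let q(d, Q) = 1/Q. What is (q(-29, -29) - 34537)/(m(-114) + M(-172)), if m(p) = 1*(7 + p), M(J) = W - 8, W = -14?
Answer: 333858/1247 ≈ 267.73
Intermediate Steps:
M(J) = -22 (M(J) = -14 - 8 = -22)
m(p) = 7 + p
(q(-29, -29) - 34537)/(m(-114) + M(-172)) = (1/(-29) - 34537)/((7 - 114) - 22) = (-1/29 - 34537)/(-107 - 22) = -1001574/29/(-129) = -1001574/29*(-1/129) = 333858/1247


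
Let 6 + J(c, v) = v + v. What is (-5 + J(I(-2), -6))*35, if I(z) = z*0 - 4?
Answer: -805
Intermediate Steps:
I(z) = -4 (I(z) = 0 - 4 = -4)
J(c, v) = -6 + 2*v (J(c, v) = -6 + (v + v) = -6 + 2*v)
(-5 + J(I(-2), -6))*35 = (-5 + (-6 + 2*(-6)))*35 = (-5 + (-6 - 12))*35 = (-5 - 18)*35 = -23*35 = -805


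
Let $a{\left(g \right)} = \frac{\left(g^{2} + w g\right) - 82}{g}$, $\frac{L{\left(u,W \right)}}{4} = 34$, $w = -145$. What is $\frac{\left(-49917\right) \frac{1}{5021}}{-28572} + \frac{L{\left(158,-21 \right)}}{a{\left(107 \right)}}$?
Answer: $- \frac{10232465877}{2917020244} \approx -3.5079$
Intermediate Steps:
$L{\left(u,W \right)} = 136$ ($L{\left(u,W \right)} = 4 \cdot 34 = 136$)
$a{\left(g \right)} = \frac{-82 + g^{2} - 145 g}{g}$ ($a{\left(g \right)} = \frac{\left(g^{2} - 145 g\right) - 82}{g} = \frac{-82 + g^{2} - 145 g}{g}$)
$\frac{\left(-49917\right) \frac{1}{5021}}{-28572} + \frac{L{\left(158,-21 \right)}}{a{\left(107 \right)}} = \frac{\left(-49917\right) \frac{1}{5021}}{-28572} + \frac{136}{-145 + 107 - \frac{82}{107}} = \left(-49917\right) \frac{1}{5021} \left(- \frac{1}{28572}\right) + \frac{136}{-145 + 107 - \frac{82}{107}} = \left(- \frac{49917}{5021}\right) \left(- \frac{1}{28572}\right) + \frac{136}{-145 + 107 - \frac{82}{107}} = \frac{16639}{47820004} + \frac{136}{- \frac{4148}{107}} = \frac{16639}{47820004} + 136 \left(- \frac{107}{4148}\right) = \frac{16639}{47820004} - \frac{214}{61} = - \frac{10232465877}{2917020244}$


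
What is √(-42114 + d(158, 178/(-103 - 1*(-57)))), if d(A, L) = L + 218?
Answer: I*√22165031/23 ≈ 204.69*I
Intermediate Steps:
d(A, L) = 218 + L
√(-42114 + d(158, 178/(-103 - 1*(-57)))) = √(-42114 + (218 + 178/(-103 - 1*(-57)))) = √(-42114 + (218 + 178/(-103 + 57))) = √(-42114 + (218 + 178/(-46))) = √(-42114 + (218 + 178*(-1/46))) = √(-42114 + (218 - 89/23)) = √(-42114 + 4925/23) = √(-963697/23) = I*√22165031/23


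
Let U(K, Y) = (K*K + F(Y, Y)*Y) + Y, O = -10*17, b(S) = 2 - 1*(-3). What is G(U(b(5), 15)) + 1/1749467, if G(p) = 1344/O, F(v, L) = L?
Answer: -1175641739/148704695 ≈ -7.9059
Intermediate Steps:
b(S) = 5 (b(S) = 2 + 3 = 5)
O = -170
U(K, Y) = Y + K**2 + Y**2 (U(K, Y) = (K*K + Y*Y) + Y = (K**2 + Y**2) + Y = Y + K**2 + Y**2)
G(p) = -672/85 (G(p) = 1344/(-170) = 1344*(-1/170) = -672/85)
G(U(b(5), 15)) + 1/1749467 = -672/85 + 1/1749467 = -1175641739/148704695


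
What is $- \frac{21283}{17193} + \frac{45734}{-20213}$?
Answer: $- \frac{1216497941}{347522109} \approx -3.5005$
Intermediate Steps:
$- \frac{21283}{17193} + \frac{45734}{-20213} = \left(-21283\right) \frac{1}{17193} + 45734 \left(- \frac{1}{20213}\right) = - \frac{21283}{17193} - \frac{45734}{20213} = - \frac{1216497941}{347522109}$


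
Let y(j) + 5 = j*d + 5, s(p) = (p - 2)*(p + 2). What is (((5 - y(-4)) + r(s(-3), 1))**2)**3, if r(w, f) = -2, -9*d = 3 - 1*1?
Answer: 47045881/531441 ≈ 88.525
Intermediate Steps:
s(p) = (-2 + p)*(2 + p)
d = -2/9 (d = -(3 - 1*1)/9 = -(3 - 1)/9 = -1/9*2 = -2/9 ≈ -0.22222)
y(j) = -2*j/9 (y(j) = -5 + (j*(-2/9) + 5) = -5 + (-2*j/9 + 5) = -5 + (5 - 2*j/9) = -2*j/9)
(((5 - y(-4)) + r(s(-3), 1))**2)**3 = (((5 - (-2)*(-4)/9) - 2)**2)**3 = (((5 - 1*8/9) - 2)**2)**3 = (((5 - 8/9) - 2)**2)**3 = ((37/9 - 2)**2)**3 = ((19/9)**2)**3 = (361/81)**3 = 47045881/531441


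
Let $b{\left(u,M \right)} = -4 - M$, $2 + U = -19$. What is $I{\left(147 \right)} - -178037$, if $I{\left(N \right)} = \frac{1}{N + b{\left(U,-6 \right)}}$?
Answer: $\frac{26527514}{149} \approx 1.7804 \cdot 10^{5}$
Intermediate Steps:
$U = -21$ ($U = -2 - 19 = -21$)
$I{\left(N \right)} = \frac{1}{2 + N}$ ($I{\left(N \right)} = \frac{1}{N - -2} = \frac{1}{N + \left(-4 + 6\right)} = \frac{1}{N + 2} = \frac{1}{2 + N}$)
$I{\left(147 \right)} - -178037 = \frac{1}{2 + 147} - -178037 = \frac{1}{149} + 178037 = \frac{26527514}{149}$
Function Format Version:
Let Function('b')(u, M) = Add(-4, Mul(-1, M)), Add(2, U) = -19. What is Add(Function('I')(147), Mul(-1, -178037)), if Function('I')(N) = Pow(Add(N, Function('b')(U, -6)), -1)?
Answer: Rational(26527514, 149) ≈ 1.7804e+5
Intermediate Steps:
U = -21 (U = Add(-2, -19) = -21)
Function('I')(N) = Pow(Add(2, N), -1) (Function('I')(N) = Pow(Add(N, Add(-4, Mul(-1, -6))), -1) = Pow(Add(N, Add(-4, 6)), -1) = Pow(Add(N, 2), -1) = Pow(Add(2, N), -1))
Add(Function('I')(147), Mul(-1, -178037)) = Add(Pow(Add(2, 147), -1), Mul(-1, -178037)) = Add(Pow(149, -1), 178037) = Add(Rational(1, 149), 178037) = Rational(26527514, 149)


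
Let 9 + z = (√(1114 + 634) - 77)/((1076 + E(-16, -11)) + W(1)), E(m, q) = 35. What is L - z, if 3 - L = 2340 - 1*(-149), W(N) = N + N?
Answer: -393832/159 - 2*√437/1113 ≈ -2477.0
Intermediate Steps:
W(N) = 2*N
z = -1442/159 + 2*√437/1113 (z = -9 + (√(1114 + 634) - 77)/((1076 + 35) + 2*1) = -9 + (√1748 - 77)/(1111 + 2) = -9 + (2*√437 - 77)/1113 = -9 + (-77 + 2*√437)*(1/1113) = -9 + (-11/159 + 2*√437/1113) = -1442/159 + 2*√437/1113 ≈ -9.0316)
L = -2486 (L = 3 - (2340 - 1*(-149)) = 3 - (2340 + 149) = 3 - 1*2489 = 3 - 2489 = -2486)
L - z = -2486 - (-1442/159 + 2*√437/1113) = -2486 + (1442/159 - 2*√437/1113) = -393832/159 - 2*√437/1113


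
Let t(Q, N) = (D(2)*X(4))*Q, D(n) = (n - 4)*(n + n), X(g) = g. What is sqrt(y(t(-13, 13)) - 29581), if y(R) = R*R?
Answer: 5*sqrt(5739) ≈ 378.78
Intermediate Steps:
D(n) = 2*n*(-4 + n) (D(n) = (-4 + n)*(2*n) = 2*n*(-4 + n))
t(Q, N) = -32*Q (t(Q, N) = ((2*2*(-4 + 2))*4)*Q = ((2*2*(-2))*4)*Q = (-8*4)*Q = -32*Q)
y(R) = R**2
sqrt(y(t(-13, 13)) - 29581) = sqrt((-32*(-13))**2 - 29581) = sqrt(416**2 - 29581) = sqrt(173056 - 29581) = sqrt(143475) = 5*sqrt(5739)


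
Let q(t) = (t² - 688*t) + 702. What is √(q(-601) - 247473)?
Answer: √527918 ≈ 726.58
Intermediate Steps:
q(t) = 702 + t² - 688*t
√(q(-601) - 247473) = √((702 + (-601)² - 688*(-601)) - 247473) = √((702 + 361201 + 413488) - 247473) = √(775391 - 247473) = √527918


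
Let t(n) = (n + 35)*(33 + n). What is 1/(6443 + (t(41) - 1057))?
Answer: 1/11010 ≈ 9.0827e-5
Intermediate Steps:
t(n) = (33 + n)*(35 + n) (t(n) = (35 + n)*(33 + n) = (33 + n)*(35 + n))
1/(6443 + (t(41) - 1057)) = 1/(6443 + ((1155 + 41**2 + 68*41) - 1057)) = 1/(6443 + ((1155 + 1681 + 2788) - 1057)) = 1/(6443 + (5624 - 1057)) = 1/(6443 + 4567) = 1/11010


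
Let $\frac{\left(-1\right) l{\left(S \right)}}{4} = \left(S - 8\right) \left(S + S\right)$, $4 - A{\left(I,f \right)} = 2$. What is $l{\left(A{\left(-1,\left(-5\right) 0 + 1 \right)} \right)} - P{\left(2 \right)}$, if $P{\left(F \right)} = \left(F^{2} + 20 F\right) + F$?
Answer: $50$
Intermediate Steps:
$A{\left(I,f \right)} = 2$ ($A{\left(I,f \right)} = 4 - 2 = 2$)
$P{\left(F \right)} = F^{2} + 21 F$
$l{\left(S \right)} = - 8 S \left(-8 + S\right)$ ($l{\left(S \right)} = - 4 \left(S - 8\right) \left(S + S\right) = - 4 \left(-8 + S\right) 2 S = - 4 \cdot 2 S \left(-8 + S\right) = - 8 S \left(-8 + S\right)$)
$l{\left(A{\left(-1,\left(-5\right) 0 + 1 \right)} \right)} - P{\left(2 \right)} = 8 \cdot 2 \left(8 - 2\right) - 2 \left(21 + 2\right) = 8 \cdot 2 \left(8 - 2\right) - 2 \cdot 23 = 8 \cdot 2 \cdot 6 - 46 = 96 - 46 = 50$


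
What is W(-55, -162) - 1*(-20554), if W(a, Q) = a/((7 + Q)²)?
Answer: 98761959/4805 ≈ 20554.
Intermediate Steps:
W(a, Q) = a/(7 + Q)²
W(-55, -162) - 1*(-20554) = -55/(7 - 162)² - 1*(-20554) = -55/(-155)² + 20554 = -55*1/24025 + 20554 = -11/4805 + 20554 = 98761959/4805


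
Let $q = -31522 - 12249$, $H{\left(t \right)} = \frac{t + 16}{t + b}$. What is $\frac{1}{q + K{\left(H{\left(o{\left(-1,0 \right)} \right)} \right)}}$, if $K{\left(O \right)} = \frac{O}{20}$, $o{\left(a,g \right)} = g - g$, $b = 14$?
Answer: $- \frac{35}{1531983} \approx -2.2846 \cdot 10^{-5}$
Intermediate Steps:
$o{\left(a,g \right)} = 0$
$H{\left(t \right)} = \frac{16 + t}{14 + t}$ ($H{\left(t \right)} = \frac{t + 16}{t + 14} = \frac{16 + t}{14 + t}$)
$K{\left(O \right)} = \frac{O}{20}$ ($K{\left(O \right)} = O \frac{1}{20} = \frac{O}{20}$)
$q = -43771$
$\frac{1}{q + K{\left(H{\left(o{\left(-1,0 \right)} \right)} \right)}} = \frac{1}{-43771 + \frac{\frac{1}{14 + 0} \left(16 + 0\right)}{20}} = \frac{1}{-43771 + \frac{\frac{1}{14} \cdot 16}{20}} = \frac{1}{-43771 + \frac{1}{20} \cdot \frac{8}{7}} = \frac{1}{-43771 + \frac{2}{35}} = \frac{1}{- \frac{1531983}{35}} = - \frac{35}{1531983}$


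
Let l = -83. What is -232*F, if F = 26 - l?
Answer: -25288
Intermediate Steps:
F = 109 (F = 26 - 1*(-83) = 26 + 83 = 109)
-232*F = -232*109 = -25288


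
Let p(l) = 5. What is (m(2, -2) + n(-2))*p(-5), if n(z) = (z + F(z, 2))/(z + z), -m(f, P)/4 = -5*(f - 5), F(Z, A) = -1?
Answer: -1185/4 ≈ -296.25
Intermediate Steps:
m(f, P) = -100 + 20*f (m(f, P) = -(-20)*(f - 5) = -(-20)*(-5 + f) = -4*(25 - 5*f) = -100 + 20*f)
n(z) = (-1 + z)/(2*z) (n(z) = (z - 1)/(z + z) = (-1 + z)/((2*z)) = (-1 + z)*(1/(2*z)) = (-1 + z)/(2*z))
(m(2, -2) + n(-2))*p(-5) = ((-100 + 20*2) + (½)*(-1 - 2)/(-2))*5 = ((-100 + 40) + (½)*(-½)*(-3))*5 = (-60 + ¾)*5 = -237/4*5 = -1185/4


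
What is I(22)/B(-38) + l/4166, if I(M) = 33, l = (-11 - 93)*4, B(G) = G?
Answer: -76643/79154 ≈ -0.96828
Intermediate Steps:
l = -416 (l = -104*4 = -416)
I(22)/B(-38) + l/4166 = 33/(-38) - 416/4166 = 33*(-1/38) - 416*1/4166 = -33/38 - 208/2083 = -76643/79154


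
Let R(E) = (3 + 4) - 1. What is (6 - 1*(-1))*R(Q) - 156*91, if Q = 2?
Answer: -14154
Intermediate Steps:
R(E) = 6 (R(E) = 7 - 1 = 6)
(6 - 1*(-1))*R(Q) - 156*91 = (6 - 1*(-1))*6 - 156*91 = (6 + 1)*6 - 14196 = 7*6 - 14196 = 42 - 14196 = -14154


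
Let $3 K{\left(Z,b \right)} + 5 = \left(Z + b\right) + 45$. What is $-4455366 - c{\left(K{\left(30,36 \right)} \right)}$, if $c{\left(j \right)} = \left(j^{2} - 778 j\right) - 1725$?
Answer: $- \frac{39846601}{9} \approx -4.4274 \cdot 10^{6}$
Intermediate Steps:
$K{\left(Z,b \right)} = \frac{40}{3} + \frac{Z}{3} + \frac{b}{3}$ ($K{\left(Z,b \right)} = - \frac{5}{3} + \frac{\left(Z + b\right) + 45}{3} = - \frac{5}{3} + \frac{45 + Z + b}{3} = - \frac{5}{3} + \left(15 + \frac{Z}{3} + \frac{b}{3}\right) = \frac{40}{3} + \frac{Z}{3} + \frac{b}{3}$)
$c{\left(j \right)} = -1725 + j^{2} - 778 j$
$-4455366 - c{\left(K{\left(30,36 \right)} \right)} = -4455366 - \left(-1725 + \left(\frac{40}{3} + \frac{1}{3} \cdot 30 + \frac{1}{3} \cdot 36\right)^{2} - 778 \left(\frac{40}{3} + \frac{1}{3} \cdot 30 + \frac{1}{3} \cdot 36\right)\right) = -4455366 - \left(-1725 + \left(\frac{40}{3} + 10 + 12\right)^{2} - 778 \left(\frac{40}{3} + 10 + 12\right)\right) = -4455366 - \left(-1725 + \left(\frac{106}{3}\right)^{2} - \frac{82468}{3}\right) = -4455366 - \left(-1725 + \frac{11236}{9} - \frac{82468}{3}\right) = -4455366 - - \frac{251693}{9} = -4455366 + \frac{251693}{9} = - \frac{39846601}{9}$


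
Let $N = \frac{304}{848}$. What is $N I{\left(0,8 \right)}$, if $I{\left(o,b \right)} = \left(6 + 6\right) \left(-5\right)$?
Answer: $- \frac{1140}{53} \approx -21.509$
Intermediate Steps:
$N = \frac{19}{53}$ ($N = 304 \cdot \frac{1}{848} = \frac{19}{53} \approx 0.35849$)
$I{\left(o,b \right)} = -60$ ($I{\left(o,b \right)} = 12 \left(-5\right) = -60$)
$N I{\left(0,8 \right)} = \frac{19}{53} \left(-60\right) = - \frac{1140}{53}$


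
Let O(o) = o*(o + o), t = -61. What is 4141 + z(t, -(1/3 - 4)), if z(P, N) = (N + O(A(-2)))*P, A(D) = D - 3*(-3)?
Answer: -6182/3 ≈ -2060.7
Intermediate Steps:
A(D) = 9 + D (A(D) = D + 9 = 9 + D)
O(o) = 2*o² (O(o) = o*(2*o) = 2*o²)
z(P, N) = P*(98 + N) (z(P, N) = (N + 2*(9 - 2)²)*P = (N + 2*7²)*P = (N + 2*49)*P = (N + 98)*P = (98 + N)*P = P*(98 + N))
4141 + z(t, -(1/3 - 4)) = 4141 - 61*(98 - (1/3 - 4)) = 4141 - 61*(98 - (⅓ - 4)) = 4141 - 61*(98 - 1*(-11/3)) = 4141 - 61*(98 + 11/3) = 4141 - 61*305/3 = 4141 - 18605/3 = -6182/3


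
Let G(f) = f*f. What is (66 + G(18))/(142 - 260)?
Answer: -195/59 ≈ -3.3051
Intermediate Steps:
G(f) = f²
(66 + G(18))/(142 - 260) = (66 + 18²)/(142 - 260) = (66 + 324)/(-118) = 390*(-1/118) = -195/59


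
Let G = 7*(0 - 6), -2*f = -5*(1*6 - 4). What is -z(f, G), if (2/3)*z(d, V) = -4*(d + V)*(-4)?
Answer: 888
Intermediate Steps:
f = 5 (f = -(-5)*(1*6 - 4)/2 = -(-5)*(6 - 4)/2 = -(-5)*2/2 = -½*(-10) = 5)
G = -42 (G = 7*(-6) = -42)
z(d, V) = 24*V + 24*d (z(d, V) = 3*(-4*(d + V)*(-4))/2 = 3*(-4*(V + d)*(-4))/2 = 3*((-4*V - 4*d)*(-4))/2 = 3*(16*V + 16*d)/2 = 24*V + 24*d)
-z(f, G) = -(24*(-42) + 24*5) = -(-1008 + 120) = -1*(-888) = 888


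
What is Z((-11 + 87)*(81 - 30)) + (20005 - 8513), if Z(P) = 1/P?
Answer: 44542993/3876 ≈ 11492.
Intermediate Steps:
Z((-11 + 87)*(81 - 30)) + (20005 - 8513) = 1/((-11 + 87)*(81 - 30)) + (20005 - 8513) = 1/(76*51) + 11492 = 1/3876 + 11492 = 44542993/3876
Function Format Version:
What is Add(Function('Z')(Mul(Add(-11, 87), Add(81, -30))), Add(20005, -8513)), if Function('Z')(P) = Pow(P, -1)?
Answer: Rational(44542993, 3876) ≈ 11492.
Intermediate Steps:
Add(Function('Z')(Mul(Add(-11, 87), Add(81, -30))), Add(20005, -8513)) = Add(Pow(Mul(Add(-11, 87), Add(81, -30)), -1), Add(20005, -8513)) = Add(Pow(Mul(76, 51), -1), 11492) = Add(Pow(3876, -1), 11492) = Add(Rational(1, 3876), 11492) = Rational(44542993, 3876)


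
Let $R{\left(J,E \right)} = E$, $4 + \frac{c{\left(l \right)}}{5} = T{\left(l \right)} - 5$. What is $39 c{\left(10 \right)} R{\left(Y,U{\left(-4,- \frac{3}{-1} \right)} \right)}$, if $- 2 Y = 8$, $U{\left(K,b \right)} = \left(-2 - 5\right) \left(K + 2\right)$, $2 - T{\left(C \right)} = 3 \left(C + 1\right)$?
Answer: $-109200$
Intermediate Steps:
$T{\left(C \right)} = -1 - 3 C$ ($T{\left(C \right)} = 2 - 3 \left(C + 1\right) = 2 - 3 \left(1 + C\right) = 2 - \left(3 + 3 C\right) = -1 - 3 C$)
$U{\left(K,b \right)} = -14 - 7 K$ ($U{\left(K,b \right)} = - 7 \left(2 + K\right) = -14 - 7 K$)
$Y = -4$ ($Y = \left(- \frac{1}{2}\right) 8 = -4$)
$c{\left(l \right)} = -50 - 15 l$ ($c{\left(l \right)} = -20 + 5 \left(\left(-1 - 3 l\right) - 5\right) = -20 + 5 \left(-6 - 3 l\right) = -20 - \left(30 + 15 l\right) = -50 - 15 l$)
$39 c{\left(10 \right)} R{\left(Y,U{\left(-4,- \frac{3}{-1} \right)} \right)} = 39 \left(-50 - 150\right) \left(-14 - -28\right) = 39 \left(-50 - 150\right) \left(-14 + 28\right) = 39 \left(-200\right) 14 = \left(-7800\right) 14 = -109200$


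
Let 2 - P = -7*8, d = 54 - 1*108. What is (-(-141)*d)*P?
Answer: -441612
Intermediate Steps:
d = -54 (d = 54 - 108 = -54)
P = 58 (P = 2 - (-7)*8 = 2 - 1*(-56) = 2 + 56 = 58)
(-(-141)*d)*P = -(-141)*(-54)*58 = -141*54*58 = -7614*58 = -441612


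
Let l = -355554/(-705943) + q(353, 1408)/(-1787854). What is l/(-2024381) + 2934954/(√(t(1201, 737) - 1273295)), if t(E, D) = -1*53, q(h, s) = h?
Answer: -635429443237/2555017853904946682 - 1467477*I*√318337/318337 ≈ -2.487e-7 - 2600.9*I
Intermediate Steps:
t(E, D) = -53
l = 635429443237/1262123016322 (l = -355554/(-705943) + 353/(-1787854) = -355554*(-1/705943) + 353*(-1/1787854) = 355554/705943 - 353/1787854 = 635429443237/1262123016322 ≈ 0.50346)
l/(-2024381) + 2934954/(√(t(1201, 737) - 1273295)) = (635429443237/1262123016322)/(-2024381) + 2934954/(√(-53 - 1273295)) = (635429443237/1262123016322)*(-1/2024381) + 2934954/(√(-1273348)) = -635429443237/2555017853904946682 + 2934954/((2*I*√318337)) = -635429443237/2555017853904946682 + 2934954*(-I*√318337/636674) = -635429443237/2555017853904946682 - 1467477*I*√318337/318337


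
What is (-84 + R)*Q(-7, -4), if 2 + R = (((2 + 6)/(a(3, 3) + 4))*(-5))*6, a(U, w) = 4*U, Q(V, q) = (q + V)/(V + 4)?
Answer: -1111/3 ≈ -370.33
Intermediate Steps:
Q(V, q) = (V + q)/(4 + V)
R = -17 (R = -2 + (((2 + 6)/(4*3 + 4))*(-5))*6 = -2 + ((8/(12 + 4))*(-5))*6 = -2 + ((8/16)*(-5))*6 = -2 + ((8*(1/16))*(-5))*6 = -2 + ((½)*(-5))*6 = -2 - 5/2*6 = -2 - 15 = -17)
(-84 + R)*Q(-7, -4) = (-84 - 17)*((-7 - 4)/(4 - 7)) = -101*(-11)/(-3) = -(-101)*(-11)/3 = -101*11/3 = -1111/3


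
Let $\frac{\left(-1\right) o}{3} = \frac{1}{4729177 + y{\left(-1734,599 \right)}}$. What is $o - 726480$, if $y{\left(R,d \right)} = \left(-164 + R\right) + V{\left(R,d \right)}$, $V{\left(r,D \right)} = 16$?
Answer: $- \frac{1144761757201}{1575765} \approx -7.2648 \cdot 10^{5}$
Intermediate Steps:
$y{\left(R,d \right)} = -148 + R$ ($y{\left(R,d \right)} = \left(-164 + R\right) + 16 = -148 + R$)
$o = - \frac{1}{1575765}$ ($o = - \frac{3}{4729177 - 1882} = - \frac{3}{4727295} = \left(-3\right) \frac{1}{4727295} = - \frac{1}{1575765} \approx -6.3461 \cdot 10^{-7}$)
$o - 726480 = - \frac{1}{1575765} - 726480 = - \frac{1144761757201}{1575765}$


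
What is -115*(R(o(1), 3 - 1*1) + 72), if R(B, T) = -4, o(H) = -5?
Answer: -7820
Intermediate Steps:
-115*(R(o(1), 3 - 1*1) + 72) = -115*(-4 + 72) = -115*68 = -7820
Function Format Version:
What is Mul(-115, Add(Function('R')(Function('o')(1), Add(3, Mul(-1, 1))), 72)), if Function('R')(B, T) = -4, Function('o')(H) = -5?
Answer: -7820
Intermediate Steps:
Mul(-115, Add(Function('R')(Function('o')(1), Add(3, Mul(-1, 1))), 72)) = Mul(-115, Add(-4, 72)) = Mul(-115, 68) = -7820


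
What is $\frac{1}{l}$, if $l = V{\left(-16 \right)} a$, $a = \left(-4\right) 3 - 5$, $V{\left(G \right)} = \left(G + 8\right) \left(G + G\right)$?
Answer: $- \frac{1}{4352} \approx -0.00022978$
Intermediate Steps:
$V{\left(G \right)} = 2 G \left(8 + G\right)$ ($V{\left(G \right)} = \left(8 + G\right) 2 G = 2 G \left(8 + G\right)$)
$a = -17$ ($a = -12 - 5 = -17$)
$l = -4352$ ($l = 2 \left(-16\right) \left(8 - 16\right) \left(-17\right) = 2 \left(-16\right) \left(-8\right) \left(-17\right) = 256 \left(-17\right) = -4352$)
$\frac{1}{l} = \frac{1}{-4352} = - \frac{1}{4352}$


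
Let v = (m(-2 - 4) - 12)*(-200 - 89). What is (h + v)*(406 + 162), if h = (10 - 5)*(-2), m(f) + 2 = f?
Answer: 3277360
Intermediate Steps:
m(f) = -2 + f
v = 5780 (v = ((-2 + (-2 - 4)) - 12)*(-200 - 89) = ((-2 - 6) - 12)*(-289) = (-8 - 12)*(-289) = -20*(-289) = 5780)
h = -10 (h = 5*(-2) = -10)
(h + v)*(406 + 162) = (-10 + 5780)*(406 + 162) = 5770*568 = 3277360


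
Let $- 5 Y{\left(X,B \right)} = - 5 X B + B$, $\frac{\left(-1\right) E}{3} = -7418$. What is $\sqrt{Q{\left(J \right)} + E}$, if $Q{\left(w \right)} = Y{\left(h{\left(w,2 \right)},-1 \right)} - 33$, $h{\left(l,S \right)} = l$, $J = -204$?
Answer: $\frac{\sqrt{560630}}{5} \approx 149.75$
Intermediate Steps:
$E = 22254$ ($E = \left(-3\right) \left(-7418\right) = 22254$)
$Y{\left(X,B \right)} = - \frac{B}{5} + B X$ ($Y{\left(X,B \right)} = - \frac{- 5 X B + B}{5} = - \frac{- 5 B X + B}{5} = - \frac{B - 5 B X}{5} = - \frac{B}{5} + B X$)
$Q{\left(w \right)} = - \frac{164}{5} - w$ ($Q{\left(w \right)} = - (- \frac{1}{5} + w) - 33 = \left(\frac{1}{5} - w\right) - 33 = - \frac{164}{5} - w$)
$\sqrt{Q{\left(J \right)} + E} = \sqrt{\left(- \frac{164}{5} - -204\right) + 22254} = \sqrt{\left(- \frac{164}{5} + 204\right) + 22254} = \sqrt{\frac{856}{5} + 22254} = \sqrt{\frac{112126}{5}} = \frac{\sqrt{560630}}{5}$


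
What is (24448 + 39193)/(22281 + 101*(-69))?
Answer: 63641/15312 ≈ 4.1563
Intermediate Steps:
(24448 + 39193)/(22281 + 101*(-69)) = 63641/(22281 - 6969) = 63641/15312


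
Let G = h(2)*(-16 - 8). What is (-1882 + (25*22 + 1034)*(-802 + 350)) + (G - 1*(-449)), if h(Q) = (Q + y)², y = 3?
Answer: -718001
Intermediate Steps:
h(Q) = (3 + Q)² (h(Q) = (Q + 3)² = (3 + Q)²)
G = -600 (G = (3 + 2)²*(-16 - 8) = 5²*(-24) = 25*(-24) = -600)
(-1882 + (25*22 + 1034)*(-802 + 350)) + (G - 1*(-449)) = (-1882 + (25*22 + 1034)*(-802 + 350)) + (-600 - 1*(-449)) = (-1882 + (550 + 1034)*(-452)) + (-600 + 449) = (-1882 + 1584*(-452)) - 151 = (-1882 - 715968) - 151 = -717850 - 151 = -718001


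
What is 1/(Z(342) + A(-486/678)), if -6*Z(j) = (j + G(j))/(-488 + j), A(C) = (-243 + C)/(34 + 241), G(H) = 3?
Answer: -1814780/893611 ≈ -2.0308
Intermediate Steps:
A(C) = -243/275 + C/275 (A(C) = (-243 + C)/275 = (-243 + C)*(1/275) = -243/275 + C/275)
Z(j) = -(3 + j)/(6*(-488 + j)) (Z(j) = -(j + 3)/(6*(-488 + j)) = -(3 + j)/(6*(-488 + j)))
1/(Z(342) + A(-486/678)) = 1/((-3 - 1*342)/(6*(-488 + 342)) + (-243/275 + (-486/678)/275)) = 1/((1/6)*(-3 - 342)/(-146) + (-243/275 + (-486*1/678)/275)) = 1/((1/6)*(-1/146)*(-345) + (-243/275 + (1/275)*(-81/113))) = 1/(115/292 + (-243/275 - 81/31075)) = 1/(115/292 - 5508/6215) = 1/(-893611/1814780) = -1814780/893611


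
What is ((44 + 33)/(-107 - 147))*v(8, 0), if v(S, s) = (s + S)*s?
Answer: 0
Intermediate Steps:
v(S, s) = s*(S + s) (v(S, s) = (S + s)*s = s*(S + s))
((44 + 33)/(-107 - 147))*v(8, 0) = ((44 + 33)/(-107 - 147))*(0*(8 + 0)) = (77/(-254))*(0*8) = (77*(-1/254))*0 = -77/254*0 = 0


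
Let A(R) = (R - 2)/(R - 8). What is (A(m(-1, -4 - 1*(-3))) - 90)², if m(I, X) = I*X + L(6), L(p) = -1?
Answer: 128881/16 ≈ 8055.1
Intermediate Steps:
m(I, X) = -1 + I*X (m(I, X) = I*X - 1 = -1 + I*X)
A(R) = (-2 + R)/(-8 + R)
(A(m(-1, -4 - 1*(-3))) - 90)² = ((-2 + (-1 - (-4 - 1*(-3))))/(-8 + (-1 - (-4 - 1*(-3)))) - 90)² = ((-2 + (-1 - (-4 + 3)))/(-8 + (-1 - (-4 + 3))) - 90)² = ((-2 + (-1 - 1*(-1)))/(-8 + (-1 - 1*(-1))) - 90)² = ((-2 + (-1 + 1))/(-8 + (-1 + 1)) - 90)² = ((-2 + 0)/(-8 + 0) - 90)² = (-2/(-8) - 90)² = (-⅛*(-2) - 90)² = (¼ - 90)² = (-359/4)² = 128881/16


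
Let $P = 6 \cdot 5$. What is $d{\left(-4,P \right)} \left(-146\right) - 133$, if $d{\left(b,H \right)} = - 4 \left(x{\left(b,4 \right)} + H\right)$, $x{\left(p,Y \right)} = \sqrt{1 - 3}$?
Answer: $17387 + 584 i \sqrt{2} \approx 17387.0 + 825.9 i$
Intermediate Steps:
$x{\left(p,Y \right)} = i \sqrt{2}$ ($x{\left(p,Y \right)} = \sqrt{-2} = i \sqrt{2}$)
$P = 30$
$d{\left(b,H \right)} = - 4 H - 4 i \sqrt{2}$ ($d{\left(b,H \right)} = - 4 \left(i \sqrt{2} + H\right) = - 4 \left(H + i \sqrt{2}\right) = - 4 H - 4 i \sqrt{2}$)
$d{\left(-4,P \right)} \left(-146\right) - 133 = \left(\left(-4\right) 30 - 4 i \sqrt{2}\right) \left(-146\right) - 133 = \left(-120 - 4 i \sqrt{2}\right) \left(-146\right) - 133 = \left(17520 + 584 i \sqrt{2}\right) - 133 = 17387 + 584 i \sqrt{2}$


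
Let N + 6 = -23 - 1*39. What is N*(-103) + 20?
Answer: 7024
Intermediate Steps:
N = -68 (N = -6 + (-23 - 1*39) = -6 + (-23 - 39) = -6 - 62 = -68)
N*(-103) + 20 = -68*(-103) + 20 = 7004 + 20 = 7024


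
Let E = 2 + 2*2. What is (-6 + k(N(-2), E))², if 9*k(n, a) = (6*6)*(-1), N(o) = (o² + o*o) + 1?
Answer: 100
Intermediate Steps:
N(o) = 1 + 2*o² (N(o) = (o² + o²) + 1 = 2*o² + 1 = 1 + 2*o²)
E = 6 (E = 2 + 4 = 6)
k(n, a) = -4 (k(n, a) = ((6*6)*(-1))/9 = (36*(-1))/9 = (⅑)*(-36) = -4)
(-6 + k(N(-2), E))² = (-6 - 4)² = (-10)² = 100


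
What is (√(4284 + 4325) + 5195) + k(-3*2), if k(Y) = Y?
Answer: 5189 + √8609 ≈ 5281.8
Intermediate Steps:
(√(4284 + 4325) + 5195) + k(-3*2) = (√(4284 + 4325) + 5195) - 3*2 = (√8609 + 5195) - 6 = (5195 + √8609) - 6 = 5189 + √8609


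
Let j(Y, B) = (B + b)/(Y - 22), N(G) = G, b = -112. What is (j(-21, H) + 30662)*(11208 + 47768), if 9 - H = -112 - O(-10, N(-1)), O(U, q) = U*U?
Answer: 77751422432/43 ≈ 1.8082e+9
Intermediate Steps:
O(U, q) = U²
H = 221 (H = 9 - (-112 - 1*(-10)²) = 9 - (-112 - 1*100) = 9 - (-112 - 100) = 9 - 1*(-212) = 9 + 212 = 221)
j(Y, B) = (-112 + B)/(-22 + Y) (j(Y, B) = (B - 112)/(Y - 22) = (-112 + B)/(-22 + Y))
(j(-21, H) + 30662)*(11208 + 47768) = ((-112 + 221)/(-22 - 21) + 30662)*(11208 + 47768) = (109/(-43) + 30662)*58976 = (-1/43*109 + 30662)*58976 = (-109/43 + 30662)*58976 = (1318357/43)*58976 = 77751422432/43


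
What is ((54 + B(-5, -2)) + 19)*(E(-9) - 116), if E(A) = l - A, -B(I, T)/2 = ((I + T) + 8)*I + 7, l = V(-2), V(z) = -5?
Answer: -7728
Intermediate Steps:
l = -5
B(I, T) = -14 - 2*I*(8 + I + T) (B(I, T) = -2*(((I + T) + 8)*I + 7) = -2*((8 + I + T)*I + 7) = -2*(I*(8 + I + T) + 7) = -2*(7 + I*(8 + I + T)) = -14 - 2*I*(8 + I + T))
E(A) = -5 - A
((54 + B(-5, -2)) + 19)*(E(-9) - 116) = ((54 + (-14 - 16*(-5) - 2*(-5)² - 2*(-5)*(-2))) + 19)*((-5 - 1*(-9)) - 116) = ((54 + (-14 + 80 - 2*25 - 20)) + 19)*((-5 + 9) - 116) = ((54 + (-14 + 80 - 50 - 20)) + 19)*(4 - 116) = ((54 - 4) + 19)*(-112) = (50 + 19)*(-112) = 69*(-112) = -7728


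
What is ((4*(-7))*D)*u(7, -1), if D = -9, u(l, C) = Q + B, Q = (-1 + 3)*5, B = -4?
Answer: 1512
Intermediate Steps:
Q = 10 (Q = 2*5 = 10)
u(l, C) = 6 (u(l, C) = 10 - 4 = 6)
((4*(-7))*D)*u(7, -1) = ((4*(-7))*(-9))*6 = -28*(-9)*6 = 252*6 = 1512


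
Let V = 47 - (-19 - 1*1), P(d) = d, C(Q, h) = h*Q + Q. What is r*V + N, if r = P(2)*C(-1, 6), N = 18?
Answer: -920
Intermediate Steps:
C(Q, h) = Q + Q*h (C(Q, h) = Q*h + Q = Q + Q*h)
r = -14 (r = 2*(-(1 + 6)) = 2*(-1*7) = 2*(-7) = -14)
V = 67 (V = 47 - (-19 - 1) = 47 - 1*(-20) = 47 + 20 = 67)
r*V + N = -14*67 + 18 = -938 + 18 = -920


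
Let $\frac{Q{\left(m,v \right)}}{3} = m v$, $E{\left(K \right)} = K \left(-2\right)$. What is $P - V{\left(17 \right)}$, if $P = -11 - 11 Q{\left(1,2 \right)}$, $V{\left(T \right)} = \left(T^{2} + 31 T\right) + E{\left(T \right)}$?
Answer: $-859$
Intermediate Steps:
$E{\left(K \right)} = - 2 K$
$Q{\left(m,v \right)} = 3 m v$
$V{\left(T \right)} = T^{2} + 29 T$ ($V{\left(T \right)} = \left(T^{2} + 31 T\right) - 2 T = T^{2} + 29 T$)
$P = -77$ ($P = -11 - 11 \cdot 3 \cdot 1 \cdot 2 = -11 - 66 = -77$)
$P - V{\left(17 \right)} = -77 - 17 \left(29 + 17\right) = -77 - 17 \cdot 46 = -77 - 782 = -859$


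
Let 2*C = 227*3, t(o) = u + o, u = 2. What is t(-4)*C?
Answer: -681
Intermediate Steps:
t(o) = 2 + o
C = 681/2 (C = (227*3)/2 = (½)*681 = 681/2 ≈ 340.50)
t(-4)*C = (2 - 4)*(681/2) = -2*681/2 = -681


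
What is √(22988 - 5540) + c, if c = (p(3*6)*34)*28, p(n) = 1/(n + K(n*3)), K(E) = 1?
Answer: 952/19 + 2*√4362 ≈ 182.20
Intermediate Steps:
p(n) = 1/(1 + n) (p(n) = 1/(n + 1) = 1/(1 + n))
c = 952/19 (c = (34/(1 + 3*6))*28 = (34/(1 + 18))*28 = (34/19)*28 = 952/19 ≈ 50.105)
√(22988 - 5540) + c = √(22988 - 5540) + 952/19 = √17448 + 952/19 = 2*√4362 + 952/19 = 952/19 + 2*√4362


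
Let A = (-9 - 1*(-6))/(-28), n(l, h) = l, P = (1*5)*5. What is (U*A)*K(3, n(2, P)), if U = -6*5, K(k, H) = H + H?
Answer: -90/7 ≈ -12.857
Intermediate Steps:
P = 25 (P = 5*5 = 25)
K(k, H) = 2*H
U = -30
A = 3/28 (A = (-9 + 6)*(-1/28) = -3*(-1/28) = 3/28 ≈ 0.10714)
(U*A)*K(3, n(2, P)) = (-30*3/28)*(2*2) = -45/14*4 = -90/7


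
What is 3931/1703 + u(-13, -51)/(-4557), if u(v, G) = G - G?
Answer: 3931/1703 ≈ 2.3083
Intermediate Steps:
u(v, G) = 0
3931/1703 + u(-13, -51)/(-4557) = 3931/1703 + 0/(-4557) = 3931*(1/1703) + 0*(-1/4557) = 3931/1703 + 0 = 3931/1703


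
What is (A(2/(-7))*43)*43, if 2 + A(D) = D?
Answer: -29584/7 ≈ -4226.3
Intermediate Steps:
A(D) = -2 + D
(A(2/(-7))*43)*43 = ((-2 + 2/(-7))*43)*43 = ((-2 + 2*(-⅐))*43)*43 = ((-2 - 2/7)*43)*43 = -16/7*43*43 = -688/7*43 = -29584/7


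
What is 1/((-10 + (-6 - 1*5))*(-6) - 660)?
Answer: -1/534 ≈ -0.0018727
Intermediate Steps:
1/((-10 + (-6 - 1*5))*(-6) - 660) = 1/((-10 + (-6 - 5))*(-6) - 660) = 1/((-10 - 11)*(-6) - 660) = 1/(-21*(-6) - 660) = 1/(126 - 660) = 1/(-534) = -1/534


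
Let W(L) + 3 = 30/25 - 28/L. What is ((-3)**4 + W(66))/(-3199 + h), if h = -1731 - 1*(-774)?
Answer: -6499/342870 ≈ -0.018955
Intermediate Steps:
W(L) = -9/5 - 28/L (W(L) = -3 + (30/25 - 28/L) = -3 + (30*(1/25) - 28/L) = -3 + (6/5 - 28/L) = -9/5 - 28/L)
h = -957 (h = -1731 + 774 = -957)
((-3)**4 + W(66))/(-3199 + h) = ((-3)**4 + (-9/5 - 28/66))/(-3199 - 957) = (81 + (-9/5 - 28*1/66))/(-4156) = (81 + (-9/5 - 14/33))*(-1/4156) = (81 - 367/165)*(-1/4156) = (12998/165)*(-1/4156) = -6499/342870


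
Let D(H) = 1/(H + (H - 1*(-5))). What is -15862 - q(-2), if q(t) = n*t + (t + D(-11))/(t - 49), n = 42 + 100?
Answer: -13506161/867 ≈ -15578.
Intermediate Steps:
D(H) = 1/(5 + 2*H) (D(H) = 1/(H + (H + 5)) = 1/(H + (5 + H)) = 1/(5 + 2*H))
n = 142
q(t) = 142*t + (-1/17 + t)/(-49 + t) (q(t) = 142*t + (t + 1/(5 + 2*(-11)))/(t - 49) = 142*t + (t + 1/(5 - 22))/(-49 + t) = 142*t + (t + 1/(-17))/(-49 + t) = 142*t + (t - 1/17)/(-49 + t) = 142*t + (-1/17 + t)/(-49 + t))
-15862 - q(-2) = -15862 - (-1 - 118269*(-2) + 2414*(-2)²)/(17*(-49 - 2)) = -15862 - (-1 + 236538 + 2414*4)/(17*(-51)) = -15862 - (-1)*(-1 + 236538 + 9656)/(17*51) = -15862 - (-1)*246193/(17*51) = -15862 - 1*(-246193/867) = -15862 + 246193/867 = -13506161/867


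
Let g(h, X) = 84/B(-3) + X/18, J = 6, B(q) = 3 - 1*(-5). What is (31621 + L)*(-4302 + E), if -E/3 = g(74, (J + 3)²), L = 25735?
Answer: -249326532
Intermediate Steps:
B(q) = 8 (B(q) = 3 + 5 = 8)
g(h, X) = 21/2 + X/18 (g(h, X) = 84/8 + X/18 = 84*(⅛) + X*(1/18) = 21/2 + X/18)
E = -45 (E = -3*(21/2 + (6 + 3)²/18) = -3*(21/2 + (1/18)*9²) = -3*(21/2 + (1/18)*81) = -3*(21/2 + 9/2) = -3*15 = -45)
(31621 + L)*(-4302 + E) = (31621 + 25735)*(-4302 - 45) = 57356*(-4347) = -249326532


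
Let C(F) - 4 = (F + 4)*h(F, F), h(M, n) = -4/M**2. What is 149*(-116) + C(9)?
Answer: -1399732/81 ≈ -17281.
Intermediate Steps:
h(M, n) = -4/M**2
C(F) = 4 - 4*(4 + F)/F**2 (C(F) = 4 + (F + 4)*(-4/F**2) = 4 + (4 + F)*(-4/F**2) = 4 - 4*(4 + F)/F**2)
149*(-116) + C(9) = 149*(-116) + (4 - 16/9**2 - 4/9) = -17284 + (4 - 16*1/81 - 4*1/9) = -17284 + (4 - 16/81 - 4/9) = -17284 + 272/81 = -1399732/81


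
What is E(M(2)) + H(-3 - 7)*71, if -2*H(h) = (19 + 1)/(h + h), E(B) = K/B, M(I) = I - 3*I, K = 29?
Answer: 113/4 ≈ 28.250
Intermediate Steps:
M(I) = -2*I
E(B) = 29/B
H(h) = -5/h (H(h) = -(19 + 1)/(2*(h + h)) = -10/(2*h) = -10*1/(2*h) = -5/h)
E(M(2)) + H(-3 - 7)*71 = 29/((-2*2)) - 5/(-3 - 7)*71 = 29/(-4) - 5/(-10)*71 = 29*(-1/4) - 5*(-1/10)*71 = -29/4 + (1/2)*71 = -29/4 + 71/2 = 113/4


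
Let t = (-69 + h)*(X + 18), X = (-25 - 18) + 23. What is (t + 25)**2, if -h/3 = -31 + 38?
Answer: 42025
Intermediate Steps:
h = -21 (h = -3*(-31 + 38) = -3*7 = -21)
X = -20 (X = -43 + 23 = -20)
t = 180 (t = (-69 - 21)*(-20 + 18) = -90*(-2) = 180)
(t + 25)**2 = (180 + 25)**2 = 205**2 = 42025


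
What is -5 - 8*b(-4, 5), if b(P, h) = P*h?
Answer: 155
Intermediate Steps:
-5 - 8*b(-4, 5) = -5 - (-32)*5 = -5 - 8*(-20) = -5 + 160 = 155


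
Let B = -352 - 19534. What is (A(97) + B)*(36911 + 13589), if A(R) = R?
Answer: -999344500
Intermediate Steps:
B = -19886
(A(97) + B)*(36911 + 13589) = (97 - 19886)*(36911 + 13589) = -19789*50500 = -999344500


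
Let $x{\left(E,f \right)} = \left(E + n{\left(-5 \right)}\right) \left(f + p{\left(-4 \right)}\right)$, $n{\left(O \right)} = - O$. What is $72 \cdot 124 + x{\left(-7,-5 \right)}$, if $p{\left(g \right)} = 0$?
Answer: $8938$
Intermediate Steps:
$x{\left(E,f \right)} = f \left(5 + E\right)$ ($x{\left(E,f \right)} = \left(E - -5\right) \left(f + 0\right) = \left(E + 5\right) f = \left(5 + E\right) f = f \left(5 + E\right)$)
$72 \cdot 124 + x{\left(-7,-5 \right)} = 72 \cdot 124 - 5 \left(5 - 7\right) = 8928 - -10 = 8928 + 10 = 8938$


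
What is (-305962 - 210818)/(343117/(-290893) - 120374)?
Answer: 50109228180/11672099033 ≈ 4.2931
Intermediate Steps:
(-305962 - 210818)/(343117/(-290893) - 120374) = -516780/(343117*(-1/290893) - 120374) = -516780/(-343117/290893 - 120374) = -516780/(-35016297099/290893) = -516780*(-290893/35016297099) = 50109228180/11672099033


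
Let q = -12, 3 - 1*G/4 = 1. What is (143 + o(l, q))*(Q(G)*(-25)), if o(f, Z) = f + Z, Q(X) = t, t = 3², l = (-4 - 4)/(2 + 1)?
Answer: -28875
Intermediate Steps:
G = 8 (G = 12 - 4*1 = 12 - 4 = 8)
l = -8/3 ≈ -2.6667
t = 9
Q(X) = 9
o(f, Z) = Z + f
(143 + o(l, q))*(Q(G)*(-25)) = (143 + (-12 - 8/3))*(9*(-25)) = (143 - 44/3)*(-225) = (385/3)*(-225) = -28875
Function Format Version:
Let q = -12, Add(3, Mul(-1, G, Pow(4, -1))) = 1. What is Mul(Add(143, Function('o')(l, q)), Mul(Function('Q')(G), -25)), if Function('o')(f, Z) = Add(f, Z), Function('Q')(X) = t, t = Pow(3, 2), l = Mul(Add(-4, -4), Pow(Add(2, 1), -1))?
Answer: -28875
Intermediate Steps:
G = 8 (G = Add(12, Mul(-4, 1)) = Add(12, -4) = 8)
l = Rational(-8, 3) (l = Mul(-8, Pow(3, -1)) = Mul(-8, Rational(1, 3)) = Rational(-8, 3) ≈ -2.6667)
t = 9
Function('Q')(X) = 9
Function('o')(f, Z) = Add(Z, f)
Mul(Add(143, Function('o')(l, q)), Mul(Function('Q')(G), -25)) = Mul(Add(143, Add(-12, Rational(-8, 3))), Mul(9, -25)) = Mul(Add(143, Rational(-44, 3)), -225) = Mul(Rational(385, 3), -225) = -28875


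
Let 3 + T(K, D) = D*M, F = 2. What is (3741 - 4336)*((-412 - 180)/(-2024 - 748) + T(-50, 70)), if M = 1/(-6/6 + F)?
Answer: -3959215/99 ≈ -39992.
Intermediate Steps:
M = 1 (M = 1/(-6/6 + 2) = 1/(-6*⅙ + 2) = 1/(-1 + 2) = 1/1 = 1)
T(K, D) = -3 + D (T(K, D) = -3 + D*1 = -3 + D)
(3741 - 4336)*((-412 - 180)/(-2024 - 748) + T(-50, 70)) = (3741 - 4336)*((-412 - 180)/(-2024 - 748) + (-3 + 70)) = -595*(-592/(-2772) + 67) = -595*(-592*(-1/2772) + 67) = -595*(148/693 + 67) = -595*46579/693 = -3959215/99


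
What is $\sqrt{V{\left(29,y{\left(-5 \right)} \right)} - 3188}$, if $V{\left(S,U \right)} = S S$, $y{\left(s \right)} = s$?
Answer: $i \sqrt{2347} \approx 48.446 i$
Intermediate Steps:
$V{\left(S,U \right)} = S^{2}$
$\sqrt{V{\left(29,y{\left(-5 \right)} \right)} - 3188} = \sqrt{29^{2} - 3188} = \sqrt{841 - 3188} = \sqrt{-2347} = i \sqrt{2347}$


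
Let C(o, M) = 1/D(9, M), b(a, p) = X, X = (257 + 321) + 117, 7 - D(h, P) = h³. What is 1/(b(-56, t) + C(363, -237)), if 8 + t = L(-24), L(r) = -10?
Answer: 722/501789 ≈ 0.0014389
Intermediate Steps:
t = -18 (t = -8 - 10 = -18)
D(h, P) = 7 - h³
X = 695 (X = 578 + 117 = 695)
b(a, p) = 695
C(o, M) = -1/722 (C(o, M) = 1/(7 - 1*9³) = 1/(7 - 1*729) = 1/(7 - 729) = 1/(-722) = -1/722)
1/(b(-56, t) + C(363, -237)) = 1/(695 - 1/722) = 1/(501789/722) = 722/501789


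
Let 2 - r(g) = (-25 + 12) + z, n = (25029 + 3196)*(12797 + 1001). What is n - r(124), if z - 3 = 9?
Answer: 389448547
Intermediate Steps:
z = 12 (z = 3 + 9 = 12)
n = 389448550 (n = 28225*13798 = 389448550)
r(g) = 3 (r(g) = 2 - ((-25 + 12) + 12) = 2 - (-13 + 12) = 2 - 1*(-1) = 2 + 1 = 3)
n - r(124) = 389448550 - 1*3 = 389448550 - 3 = 389448547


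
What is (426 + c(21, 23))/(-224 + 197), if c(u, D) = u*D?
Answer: -101/3 ≈ -33.667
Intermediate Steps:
c(u, D) = D*u
(426 + c(21, 23))/(-224 + 197) = (426 + 23*21)/(-224 + 197) = (426 + 483)/(-27) = 909*(-1/27) = -101/3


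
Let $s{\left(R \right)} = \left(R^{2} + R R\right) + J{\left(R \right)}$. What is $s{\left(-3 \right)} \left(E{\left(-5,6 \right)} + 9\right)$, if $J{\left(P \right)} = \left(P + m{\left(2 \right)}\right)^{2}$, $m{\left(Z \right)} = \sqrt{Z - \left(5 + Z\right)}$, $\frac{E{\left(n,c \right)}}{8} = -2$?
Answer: $-154 + 42 i \sqrt{5} \approx -154.0 + 93.915 i$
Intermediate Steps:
$E{\left(n,c \right)} = -16$ ($E{\left(n,c \right)} = 8 \left(-2\right) = -16$)
$m{\left(Z \right)} = i \sqrt{5}$ ($m{\left(Z \right)} = \sqrt{-5} = i \sqrt{5}$)
$J{\left(P \right)} = \left(P + i \sqrt{5}\right)^{2}$
$s{\left(R \right)} = \left(R + i \sqrt{5}\right)^{2} + 2 R^{2}$ ($s{\left(R \right)} = \left(R^{2} + R R\right) + \left(R + i \sqrt{5}\right)^{2} = \left(R^{2} + R^{2}\right) + \left(R + i \sqrt{5}\right)^{2} = 2 R^{2} + \left(R + i \sqrt{5}\right)^{2} = \left(R + i \sqrt{5}\right)^{2} + 2 R^{2}$)
$s{\left(-3 \right)} \left(E{\left(-5,6 \right)} + 9\right) = \left(\left(-3 + i \sqrt{5}\right)^{2} + 2 \left(-3\right)^{2}\right) \left(-16 + 9\right) = \left(\left(-3 + i \sqrt{5}\right)^{2} + 2 \cdot 9\right) \left(-7\right) = \left(\left(-3 + i \sqrt{5}\right)^{2} + 18\right) \left(-7\right) = \left(18 + \left(-3 + i \sqrt{5}\right)^{2}\right) \left(-7\right) = -126 - 7 \left(-3 + i \sqrt{5}\right)^{2}$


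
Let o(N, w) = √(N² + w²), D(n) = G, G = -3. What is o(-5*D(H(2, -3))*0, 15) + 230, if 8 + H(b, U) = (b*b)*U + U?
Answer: 245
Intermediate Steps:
H(b, U) = -8 + U + U*b² (H(b, U) = -8 + ((b*b)*U + U) = -8 + (b²*U + U) = -8 + (U*b² + U) = -8 + (U + U*b²) = -8 + U + U*b²)
D(n) = -3
o(-5*D(H(2, -3))*0, 15) + 230 = √((-5*(-3)*0)² + 15²) + 230 = √((15*0)² + 225) + 230 = √(0² + 225) + 230 = √(0 + 225) + 230 = √225 + 230 = 15 + 230 = 245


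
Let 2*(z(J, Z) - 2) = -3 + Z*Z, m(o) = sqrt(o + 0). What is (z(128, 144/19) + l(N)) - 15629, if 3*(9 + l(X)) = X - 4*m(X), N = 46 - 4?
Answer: -11259431/722 - 4*sqrt(42)/3 ≈ -15603.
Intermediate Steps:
m(o) = sqrt(o)
z(J, Z) = 1/2 + Z**2/2 (z(J, Z) = 2 + (-3 + Z*Z)/2 = 2 + (-3 + Z**2)/2 = 2 + (-3/2 + Z**2/2) = 1/2 + Z**2/2)
N = 42
l(X) = -9 - 4*sqrt(X)/3 + X/3 (l(X) = -9 + (X - 4*sqrt(X))/3 = -9 + (-4*sqrt(X)/3 + X/3) = -9 - 4*sqrt(X)/3 + X/3)
(z(128, 144/19) + l(N)) - 15629 = ((1/2 + (144/19)**2/2) + (-9 - 4*sqrt(42)/3 + (1/3)*42)) - 15629 = ((1/2 + (144*(1/19))**2/2) + (-9 - 4*sqrt(42)/3 + 14)) - 15629 = ((1/2 + (144/19)**2/2) + (5 - 4*sqrt(42)/3)) - 15629 = ((1/2 + (1/2)*(20736/361)) + (5 - 4*sqrt(42)/3)) - 15629 = ((1/2 + 10368/361) + (5 - 4*sqrt(42)/3)) - 15629 = (21097/722 + (5 - 4*sqrt(42)/3)) - 15629 = (24707/722 - 4*sqrt(42)/3) - 15629 = -11259431/722 - 4*sqrt(42)/3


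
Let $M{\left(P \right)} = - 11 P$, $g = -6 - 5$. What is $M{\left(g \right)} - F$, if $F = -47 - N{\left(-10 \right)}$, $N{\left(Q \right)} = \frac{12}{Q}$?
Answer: $\frac{834}{5} \approx 166.8$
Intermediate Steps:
$g = -11$
$F = - \frac{229}{5}$ ($F = -47 - \frac{12}{-10} = -47 - 12 \left(- \frac{1}{10}\right) = -47 - - \frac{6}{5} = -47 + \frac{6}{5} = - \frac{229}{5} \approx -45.8$)
$M{\left(g \right)} - F = \left(-11\right) \left(-11\right) - - \frac{229}{5} = 121 + \frac{229}{5} = \frac{834}{5}$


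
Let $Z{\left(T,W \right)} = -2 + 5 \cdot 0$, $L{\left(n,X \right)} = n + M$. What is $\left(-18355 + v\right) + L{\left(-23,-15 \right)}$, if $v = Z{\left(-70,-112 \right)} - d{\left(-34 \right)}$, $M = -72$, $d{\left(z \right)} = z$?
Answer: $-18418$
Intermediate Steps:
$L{\left(n,X \right)} = -72 + n$ ($L{\left(n,X \right)} = n - 72 = -72 + n$)
$Z{\left(T,W \right)} = -2$ ($Z{\left(T,W \right)} = -2 + 0 = -2$)
$v = 32$ ($v = -2 - -34 = -2 + 34 = 32$)
$\left(-18355 + v\right) + L{\left(-23,-15 \right)} = \left(-18355 + 32\right) - 95 = -18323 - 95 = -18418$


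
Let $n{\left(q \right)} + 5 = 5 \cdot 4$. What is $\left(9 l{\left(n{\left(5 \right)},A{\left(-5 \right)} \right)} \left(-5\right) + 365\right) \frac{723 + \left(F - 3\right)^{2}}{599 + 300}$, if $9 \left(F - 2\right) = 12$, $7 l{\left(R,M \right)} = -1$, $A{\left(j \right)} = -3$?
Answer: $\frac{16920800}{56637} \approx 298.76$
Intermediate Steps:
$n{\left(q \right)} = 15$ ($n{\left(q \right)} = -5 + 5 \cdot 4 = -5 + 20 = 15$)
$l{\left(R,M \right)} = - \frac{1}{7}$ ($l{\left(R,M \right)} = \frac{1}{7} \left(-1\right) = - \frac{1}{7}$)
$F = \frac{10}{3}$ ($F = 2 + \frac{1}{9} \cdot 12 = 2 + \frac{4}{3} = \frac{10}{3} \approx 3.3333$)
$\left(9 l{\left(n{\left(5 \right)},A{\left(-5 \right)} \right)} \left(-5\right) + 365\right) \frac{723 + \left(F - 3\right)^{2}}{599 + 300} = \left(9 \left(- \frac{1}{7}\right) \left(-5\right) + 365\right) \frac{723 + \left(\frac{10}{3} - 3\right)^{2}}{599 + 300} = \left(\left(- \frac{9}{7}\right) \left(-5\right) + 365\right) \frac{723 + \left(\frac{1}{3}\right)^{2}}{899} = \left(\frac{45}{7} + 365\right) \left(723 + \frac{1}{9}\right) \frac{1}{899} = \frac{2600 \cdot \frac{6508}{9} \cdot \frac{1}{899}}{7} = \frac{2600}{7} \cdot \frac{6508}{8091} = \frac{16920800}{56637}$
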